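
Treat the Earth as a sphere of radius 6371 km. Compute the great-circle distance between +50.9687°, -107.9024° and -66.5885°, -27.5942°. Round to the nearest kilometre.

14691 km

Δλ = -27.5942 − -107.9024 = 80.3082°.
Δφ = -66.5885 − 50.9687 = -117.5572°.
a = sin²(Δφ/2) + cos φ₁ · cos φ₂ · sin²(Δλ/2) = 0.835364.
c = 2·atan2(√a, √(1−a)) = 2.30599 rad → d = 6371·c ≈ 14691.44 km.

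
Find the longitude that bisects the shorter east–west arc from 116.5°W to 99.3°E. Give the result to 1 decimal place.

171.4°E

Signed shortest Δλ from -116.5° to +99.3° is -144.2°.
Midpoint longitude = -116.5° + (-144.2°)/2 = -116.5° − 72.1° = -188.6°.
Normalise into (−180°, 180°]: +171.4°.
(The naïve average (-116.5 + +99.3)/2 = -8.6° is on the wrong side of the globe.)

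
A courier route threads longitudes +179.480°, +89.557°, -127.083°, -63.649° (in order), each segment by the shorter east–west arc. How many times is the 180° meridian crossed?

1

Leg 1: +179.480° → +89.557°, shortest Δλ = -89.923° (west) — does not cross 180°.
Leg 2: +89.557° → -127.083°, shortest Δλ = 143.36° (east) — crosses 180°.
Leg 3: -127.083° → -63.649°, shortest Δλ = 63.434° (east) — does not cross 180°.
Total crossings: 1.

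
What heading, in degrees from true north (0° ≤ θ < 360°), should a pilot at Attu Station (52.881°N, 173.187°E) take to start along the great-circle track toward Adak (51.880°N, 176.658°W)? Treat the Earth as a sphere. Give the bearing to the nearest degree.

95°

Δλ = -176.658 − 173.187 = -349.845°; wrapped into (−180°, 180°]: 10.155°.
θ = atan2( sin Δλ · cos φ₂ , cos φ₁ · sin φ₂ − sin φ₁ · cos φ₂ · cos Δλ )
  = atan2(0.10884, -0.00976) = 95.124° → normalised to [0°, 360°): 95.124°.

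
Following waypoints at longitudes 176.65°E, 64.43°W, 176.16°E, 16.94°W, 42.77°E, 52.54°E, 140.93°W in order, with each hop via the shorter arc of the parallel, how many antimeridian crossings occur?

Leg 1: +176.65° → -64.43°, shortest Δλ = 118.92° (east) — crosses 180°.
Leg 2: -64.43° → +176.16°, shortest Δλ = -119.41° (west) — crosses 180°.
Leg 3: +176.16° → -16.94°, shortest Δλ = 166.9° (east) — crosses 180°.
Leg 4: -16.94° → +42.77°, shortest Δλ = 59.71° (east) — does not cross 180°.
Leg 5: +42.77° → +52.54°, shortest Δλ = 9.77° (east) — does not cross 180°.
Leg 6: +52.54° → -140.93°, shortest Δλ = 166.53° (east) — crosses 180°.
Total crossings: 4.

4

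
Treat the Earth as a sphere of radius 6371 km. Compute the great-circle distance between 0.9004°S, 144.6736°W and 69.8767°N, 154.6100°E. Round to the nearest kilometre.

9026 km

Δλ = 154.6100 − -144.6736 = 299.2836°; wrapped into (−180°, 180°]: -60.7164°.
Δφ = 69.8767 − -0.9004 = 70.7771°.
a = sin²(Δφ/2) + cos φ₁ · cos φ₂ · sin²(Δλ/2) = 0.423247.
c = 2·atan2(√a, √(1−a)) = 1.41668 rad → d = 6371·c ≈ 9025.67 km.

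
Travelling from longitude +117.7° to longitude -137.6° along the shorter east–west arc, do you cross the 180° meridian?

Naïve |-137.6 − 117.7| = 255.3° > 180°, so the shorter arc goes the other way round — across 180°.
Signed shortest Δλ = ((-137.6 − 117.7 + 180) mod 360) − 180 = 104.7°.
Going east by 104.7° from +117.7° passes through 180° before reaching -137.6°.

Yes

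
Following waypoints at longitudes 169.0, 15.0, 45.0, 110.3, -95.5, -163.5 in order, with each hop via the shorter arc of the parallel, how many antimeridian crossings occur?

1

Leg 1: +169.0° → +15.0°, shortest Δλ = -154.0° (west) — does not cross 180°.
Leg 2: +15.0° → +45.0°, shortest Δλ = 30.0° (east) — does not cross 180°.
Leg 3: +45.0° → +110.3°, shortest Δλ = 65.3° (east) — does not cross 180°.
Leg 4: +110.3° → -95.5°, shortest Δλ = 154.2° (east) — crosses 180°.
Leg 5: -95.5° → -163.5°, shortest Δλ = -68.0° (west) — does not cross 180°.
Total crossings: 1.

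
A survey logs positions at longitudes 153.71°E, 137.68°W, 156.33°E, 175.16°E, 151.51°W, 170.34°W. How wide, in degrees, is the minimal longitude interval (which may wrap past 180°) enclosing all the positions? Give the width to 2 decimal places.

68.61°

Sort the longitudes: -170.34°, -151.51°, -137.68°, +153.71°, +156.33°, +175.16°.
Eastward gaps between consecutive values (wrapping around): 18.83°, 13.83°, 291.39°, 2.62°, 18.83°, 14.50°.
Largest gap = 291.39° ⇒ minimal covering band is its complement: 360° − 291.39° = 68.61°.
Band runs from +153.71° eastward to -137.68°, crossing the antimeridian.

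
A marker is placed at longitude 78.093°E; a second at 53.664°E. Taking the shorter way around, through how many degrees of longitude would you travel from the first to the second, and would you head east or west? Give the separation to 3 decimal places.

Raw difference: 53.664 − 78.093 = -24.429°.
Normalise into (−180°, 180°]: -24.429° stays -24.429°.
Negative ⇒ the second point lies to the west; separation 24.429°.

24.429° west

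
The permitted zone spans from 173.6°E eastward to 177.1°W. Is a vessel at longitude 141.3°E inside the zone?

No

Band width going east from +173.6° to -177.1°: ((-177.1 − 173.6) mod 360) = 9.3°.
Offset of +141.3° east of the west edge: ((141.3 − 173.6) mod 360) = 327.7°.
327.7° > 9.3° ⇒ outside.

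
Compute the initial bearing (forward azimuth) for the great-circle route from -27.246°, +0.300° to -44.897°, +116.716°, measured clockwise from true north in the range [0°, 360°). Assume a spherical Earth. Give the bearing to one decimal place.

140.6°

Δλ = 116.716 − 0.300 = 116.416°.
θ = atan2( sin Δλ · cos φ₂ , cos φ₁ · sin φ₂ − sin φ₁ · cos φ₂ · cos Δλ )
  = atan2(0.63441, -0.77180) = 140.580° → normalised to [0°, 360°): 140.580°.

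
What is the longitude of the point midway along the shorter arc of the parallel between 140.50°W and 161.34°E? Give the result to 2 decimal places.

169.58°W

Signed shortest Δλ from -140.50° to +161.34° is -58.16°.
Midpoint longitude = -140.50° + (-58.16°)/2 = -140.50° − 29.08° = -169.58°.
(The naïve average (-140.50 + +161.34)/2 = 10.42° is on the wrong side of the globe.)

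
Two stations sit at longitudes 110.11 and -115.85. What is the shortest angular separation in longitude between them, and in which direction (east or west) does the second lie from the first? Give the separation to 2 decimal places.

134.04° east

Raw difference: -115.85 − 110.11 = -225.96°.
Normalise into (−180°, 180°]: -225.96° + 360° = 134.04°.
Positive ⇒ the second point lies to the east; separation 134.04°.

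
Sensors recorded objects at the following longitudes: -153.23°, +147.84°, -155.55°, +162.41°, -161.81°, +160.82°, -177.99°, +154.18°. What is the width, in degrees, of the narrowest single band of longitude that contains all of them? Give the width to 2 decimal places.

58.93°

Sort the longitudes: -177.99°, -161.81°, -155.55°, -153.23°, +147.84°, +154.18°, +160.82°, +162.41°.
Eastward gaps between consecutive values (wrapping around): 16.18°, 6.26°, 2.32°, 301.07°, 6.34°, 6.64°, 1.59°, 19.60°.
Largest gap = 301.07° ⇒ minimal covering band is its complement: 360° − 301.07° = 58.93°.
Band runs from +147.84° eastward to -153.23°, crossing the antimeridian.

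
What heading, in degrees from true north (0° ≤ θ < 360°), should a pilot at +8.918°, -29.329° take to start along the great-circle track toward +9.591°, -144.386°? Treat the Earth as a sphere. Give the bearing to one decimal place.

284.4°

Δλ = -144.386 − -29.329 = -115.057°.
θ = atan2( sin Δλ · cos φ₂ , cos φ₁ · sin φ₂ − sin φ₁ · cos φ₂ · cos Δλ )
  = atan2(-0.89322, 0.22934) = -75.600° → normalised to [0°, 360°): 284.400°.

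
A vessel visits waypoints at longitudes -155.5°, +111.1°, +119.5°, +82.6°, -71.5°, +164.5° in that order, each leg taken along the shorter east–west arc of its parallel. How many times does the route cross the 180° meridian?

2

Leg 1: -155.5° → +111.1°, shortest Δλ = -93.4° (west) — crosses 180°.
Leg 2: +111.1° → +119.5°, shortest Δλ = 8.4° (east) — does not cross 180°.
Leg 3: +119.5° → +82.6°, shortest Δλ = -36.9° (west) — does not cross 180°.
Leg 4: +82.6° → -71.5°, shortest Δλ = -154.1° (west) — does not cross 180°.
Leg 5: -71.5° → +164.5°, shortest Δλ = -124.0° (west) — crosses 180°.
Total crossings: 2.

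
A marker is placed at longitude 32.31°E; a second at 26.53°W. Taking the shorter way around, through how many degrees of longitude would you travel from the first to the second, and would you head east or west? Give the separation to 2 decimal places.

58.84° west

Raw difference: -26.53 − 32.31 = -58.84°.
Normalise into (−180°, 180°]: -58.84° stays -58.84°.
Negative ⇒ the second point lies to the west; separation 58.84°.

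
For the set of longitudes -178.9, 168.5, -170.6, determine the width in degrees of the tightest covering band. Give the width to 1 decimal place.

20.9°

Sort the longitudes: -178.9°, -170.6°, +168.5°.
Eastward gaps between consecutive values (wrapping around): 8.3°, 339.1°, 12.6°.
Largest gap = 339.1° ⇒ minimal covering band is its complement: 360° − 339.1° = 20.9°.
Band runs from +168.5° eastward to -170.6°, crossing the antimeridian.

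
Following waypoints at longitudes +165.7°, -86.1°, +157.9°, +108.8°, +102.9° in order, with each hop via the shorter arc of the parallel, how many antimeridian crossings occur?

Leg 1: +165.7° → -86.1°, shortest Δλ = 108.2° (east) — crosses 180°.
Leg 2: -86.1° → +157.9°, shortest Δλ = -116.0° (west) — crosses 180°.
Leg 3: +157.9° → +108.8°, shortest Δλ = -49.1° (west) — does not cross 180°.
Leg 4: +108.8° → +102.9°, shortest Δλ = -5.9° (west) — does not cross 180°.
Total crossings: 2.

2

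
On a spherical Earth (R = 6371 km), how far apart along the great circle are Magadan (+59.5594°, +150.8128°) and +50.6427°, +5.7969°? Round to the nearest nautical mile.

Δλ = 5.7969 − 150.8128 = -145.0159°.
Δφ = 50.6427 − 59.5594 = -8.9167°.
a = sin²(Δφ/2) + cos φ₁ · cos φ₂ · sin²(Δλ/2) = 0.298307.
c = 2·atan2(√a, √(1−a)) = 1.15558 rad → d = 6371·c ≈ 7362.21 km ≈ 3975.28 nmi.

3975 nmi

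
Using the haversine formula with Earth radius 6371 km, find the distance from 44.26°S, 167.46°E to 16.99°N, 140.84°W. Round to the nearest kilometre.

8591 km

Δλ = -140.84 − 167.46 = -308.30°; wrapped into (−180°, 180°]: 51.70°.
Δφ = 16.99 − -44.26 = 61.25°.
a = sin²(Δφ/2) + cos φ₁ · cos φ₂ · sin²(Δλ/2) = 0.389717.
c = 2·atan2(√a, √(1−a)) = 1.34840 rad → d = 6371·c ≈ 8590.66 km.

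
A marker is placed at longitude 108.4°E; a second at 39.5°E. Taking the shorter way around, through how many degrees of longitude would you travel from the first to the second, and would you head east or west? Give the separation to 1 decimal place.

Raw difference: 39.5 − 108.4 = -68.9°.
Normalise into (−180°, 180°]: -68.9° stays -68.9°.
Negative ⇒ the second point lies to the west; separation 68.9°.

68.9° west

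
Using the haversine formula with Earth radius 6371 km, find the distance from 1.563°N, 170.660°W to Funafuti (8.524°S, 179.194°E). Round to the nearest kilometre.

1588 km

Δλ = 179.194 − -170.660 = 349.854°; wrapped into (−180°, 180°]: -10.146°.
Δφ = -8.524 − 1.563 = -10.087°.
a = sin²(Δφ/2) + cos φ₁ · cos φ₂ · sin²(Δλ/2) = 0.015458.
c = 2·atan2(√a, √(1−a)) = 0.24931 rad → d = 6371·c ≈ 1588.34 km.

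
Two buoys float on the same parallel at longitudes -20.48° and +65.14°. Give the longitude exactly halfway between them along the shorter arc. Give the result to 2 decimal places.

+22.33°

Signed shortest Δλ from -20.48° to +65.14° is +85.62°.
Midpoint longitude = -20.48° + (+85.62°)/2 = -20.48° + 42.81° = +22.33°.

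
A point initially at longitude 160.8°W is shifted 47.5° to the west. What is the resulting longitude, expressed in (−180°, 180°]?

151.7°E

Start at -160.8°; shift −47.5° → -208.3°.
-208.3° lies outside (−180°, 180°]; add 360° → +151.7°.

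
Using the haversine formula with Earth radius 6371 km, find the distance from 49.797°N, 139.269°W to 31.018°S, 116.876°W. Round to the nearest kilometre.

9255 km

Δλ = -116.876 − -139.269 = 22.393°.
Δφ = -31.018 − 49.797 = -80.815°.
a = sin²(Δφ/2) + cos φ₁ · cos φ₂ · sin²(Δλ/2) = 0.441046.
c = 2·atan2(√a, √(1−a)) = 1.45261 rad → d = 6371·c ≈ 9254.60 km.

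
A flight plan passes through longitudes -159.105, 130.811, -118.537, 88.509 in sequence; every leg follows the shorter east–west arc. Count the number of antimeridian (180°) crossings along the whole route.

Leg 1: -159.105° → +130.811°, shortest Δλ = -70.084° (west) — crosses 180°.
Leg 2: +130.811° → -118.537°, shortest Δλ = 110.652° (east) — crosses 180°.
Leg 3: -118.537° → +88.509°, shortest Δλ = -152.954° (west) — crosses 180°.
Total crossings: 3.

3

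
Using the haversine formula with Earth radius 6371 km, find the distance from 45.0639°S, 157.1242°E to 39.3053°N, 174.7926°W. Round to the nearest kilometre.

Δλ = -174.7926 − 157.1242 = -331.9168°; wrapped into (−180°, 180°]: 28.0832°.
Δφ = 39.3053 − -45.0639 = 84.3692°.
a = sin²(Δφ/2) + cos φ₁ · cos φ₂ · sin²(Δλ/2) = 0.483114.
c = 2·atan2(√a, √(1−a)) = 1.53702 rad → d = 6371·c ≈ 9792.34 km.

9792 km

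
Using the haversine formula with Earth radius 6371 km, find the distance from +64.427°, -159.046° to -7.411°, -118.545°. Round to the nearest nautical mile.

Δλ = -118.545 − -159.046 = 40.501°.
Δφ = -7.411 − 64.427 = -71.838°.
a = sin²(Δφ/2) + cos φ₁ · cos φ₂ · sin²(Δλ/2) = 0.395430.
c = 2·atan2(√a, √(1−a)) = 1.36010 rad → d = 6371·c ≈ 8665.20 km ≈ 4678.83 nmi.

4679 nmi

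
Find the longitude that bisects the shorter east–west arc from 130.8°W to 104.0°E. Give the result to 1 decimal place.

166.6°E

Signed shortest Δλ from -130.8° to +104.0° is -125.2°.
Midpoint longitude = -130.8° + (-125.2°)/2 = -130.8° − 62.6° = -193.4°.
Normalise into (−180°, 180°]: +166.6°.
(The naïve average (-130.8 + +104.0)/2 = -13.4° is on the wrong side of the globe.)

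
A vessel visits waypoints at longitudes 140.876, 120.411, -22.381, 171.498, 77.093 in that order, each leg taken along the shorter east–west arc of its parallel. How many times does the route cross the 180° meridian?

1

Leg 1: +140.876° → +120.411°, shortest Δλ = -20.465° (west) — does not cross 180°.
Leg 2: +120.411° → -22.381°, shortest Δλ = -142.792° (west) — does not cross 180°.
Leg 3: -22.381° → +171.498°, shortest Δλ = -166.121° (west) — crosses 180°.
Leg 4: +171.498° → +77.093°, shortest Δλ = -94.405° (west) — does not cross 180°.
Total crossings: 1.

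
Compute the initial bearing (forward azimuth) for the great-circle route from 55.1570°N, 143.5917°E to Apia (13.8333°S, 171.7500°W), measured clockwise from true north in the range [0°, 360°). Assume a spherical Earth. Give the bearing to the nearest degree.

Δλ = -171.7500 − 143.5917 = -315.3417°; wrapped into (−180°, 180°]: 44.6583°.
θ = atan2( sin Δλ · cos φ₂ , cos φ₁ · sin φ₂ − sin φ₁ · cos φ₂ · cos Δλ )
  = atan2(0.68249, -0.70346) = 135.867° → normalised to [0°, 360°): 135.867°.

136°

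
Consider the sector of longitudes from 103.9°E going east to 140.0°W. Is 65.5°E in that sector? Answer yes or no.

Band width going east from +103.9° to -140.0°: ((-140.0 − 103.9) mod 360) = 116.1°.
Offset of +65.5° east of the west edge: ((65.5 − 103.9) mod 360) = 321.6°.
321.6° > 116.1° ⇒ outside.

No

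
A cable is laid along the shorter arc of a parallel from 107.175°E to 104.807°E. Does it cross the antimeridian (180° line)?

No

Signed shortest Δλ = ((104.807 − 107.175 + 180) mod 360) − 180 = -2.368°.
Going west by 2.368° from +107.175° reaches +104.807° without touching 180°.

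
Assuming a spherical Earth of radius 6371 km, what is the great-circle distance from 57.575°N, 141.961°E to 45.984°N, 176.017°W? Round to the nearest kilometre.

Δλ = -176.017 − 141.961 = -317.978°; wrapped into (−180°, 180°]: 42.022°.
Δφ = 45.984 − 57.575 = -11.591°.
a = sin²(Δφ/2) + cos φ₁ · cos φ₂ · sin²(Δλ/2) = 0.058094.
c = 2·atan2(√a, √(1−a)) = 0.48685 rad → d = 6371·c ≈ 3101.71 km.

3102 km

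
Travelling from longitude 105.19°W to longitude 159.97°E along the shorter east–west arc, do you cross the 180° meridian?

Naïve |159.97 − -105.19| = 265.16° > 180°, so the shorter arc goes the other way round — across 180°.
Signed shortest Δλ = ((159.97 − -105.19 + 180) mod 360) − 180 = -94.84°.
Going west by 94.84° from -105.19° passes through 180° before reaching +159.97°.

Yes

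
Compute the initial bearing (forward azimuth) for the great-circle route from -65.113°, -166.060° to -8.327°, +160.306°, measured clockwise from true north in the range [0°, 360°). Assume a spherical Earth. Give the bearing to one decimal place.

321.4°

Δλ = 160.306 − -166.060 = 326.366°; wrapped into (−180°, 180°]: -33.634°.
θ = atan2( sin Δλ · cos φ₂ , cos φ₁ · sin φ₂ − sin φ₁ · cos φ₂ · cos Δλ )
  = atan2(-0.54805, 0.68637) = -38.606° → normalised to [0°, 360°): 321.394°.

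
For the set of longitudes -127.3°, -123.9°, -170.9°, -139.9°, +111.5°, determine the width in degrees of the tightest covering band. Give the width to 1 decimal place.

Sort the longitudes: -170.9°, -139.9°, -127.3°, -123.9°, +111.5°.
Eastward gaps between consecutive values (wrapping around): 31.0°, 12.6°, 3.4°, 235.4°, 77.6°.
Largest gap = 235.4° ⇒ minimal covering band is its complement: 360° − 235.4° = 124.6°.
Band runs from +111.5° eastward to -123.9°, crossing the antimeridian.

124.6°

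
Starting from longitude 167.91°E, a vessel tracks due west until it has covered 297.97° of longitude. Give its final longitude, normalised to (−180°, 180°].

Start at +167.91°; shift −297.97° → -130.06°.
-130.06° already lies in (−180°, 180°].

130.06°W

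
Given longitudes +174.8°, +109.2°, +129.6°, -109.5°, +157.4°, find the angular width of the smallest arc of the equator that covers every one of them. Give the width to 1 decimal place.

Sort the longitudes: -109.5°, +109.2°, +129.6°, +157.4°, +174.8°.
Eastward gaps between consecutive values (wrapping around): 218.7°, 20.4°, 27.8°, 17.4°, 75.7°.
Largest gap = 218.7° ⇒ minimal covering band is its complement: 360° − 218.7° = 141.3°.
Band runs from +109.2° eastward to -109.5°, crossing the antimeridian.

141.3°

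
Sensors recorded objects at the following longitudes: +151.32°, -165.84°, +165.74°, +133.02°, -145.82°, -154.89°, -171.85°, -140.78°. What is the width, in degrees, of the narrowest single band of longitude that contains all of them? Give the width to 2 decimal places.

Sort the longitudes: -171.85°, -165.84°, -154.89°, -145.82°, -140.78°, +133.02°, +151.32°, +165.74°.
Eastward gaps between consecutive values (wrapping around): 6.01°, 10.95°, 9.07°, 5.04°, 273.80°, 18.30°, 14.42°, 22.41°.
Largest gap = 273.80° ⇒ minimal covering band is its complement: 360° − 273.80° = 86.20°.
Band runs from +133.02° eastward to -140.78°, crossing the antimeridian.

86.20°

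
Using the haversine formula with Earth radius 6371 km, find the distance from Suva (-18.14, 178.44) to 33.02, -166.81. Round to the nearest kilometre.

5901 km

Δλ = -166.81 − 178.44 = -345.25°; wrapped into (−180°, 180°]: 14.75°.
Δφ = 33.02 − -18.14 = 51.16°.
a = sin²(Δφ/2) + cos φ₁ · cos φ₂ · sin²(Δλ/2) = 0.199555.
c = 2·atan2(√a, √(1−a)) = 0.92618 rad → d = 6371·c ≈ 5900.71 km.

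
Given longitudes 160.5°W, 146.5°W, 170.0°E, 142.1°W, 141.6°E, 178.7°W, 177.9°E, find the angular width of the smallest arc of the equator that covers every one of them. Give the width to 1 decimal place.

Sort the longitudes: -178.7°, -160.5°, -146.5°, -142.1°, +141.6°, +170.0°, +177.9°.
Eastward gaps between consecutive values (wrapping around): 18.2°, 14.0°, 4.4°, 283.7°, 28.4°, 7.9°, 3.4°.
Largest gap = 283.7° ⇒ minimal covering band is its complement: 360° − 283.7° = 76.3°.
Band runs from +141.6° eastward to -142.1°, crossing the antimeridian.

76.3°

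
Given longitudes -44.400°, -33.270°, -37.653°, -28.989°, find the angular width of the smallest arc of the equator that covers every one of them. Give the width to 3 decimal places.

15.411°

Sort the longitudes: -44.400°, -37.653°, -33.270°, -28.989°.
Eastward gaps between consecutive values (wrapping around): 6.747°, 4.383°, 4.281°, 344.589°.
Largest gap = 344.589° ⇒ minimal covering band is its complement: 360° − 344.589° = 15.411°.
Band runs from -44.400° eastward to -28.989°.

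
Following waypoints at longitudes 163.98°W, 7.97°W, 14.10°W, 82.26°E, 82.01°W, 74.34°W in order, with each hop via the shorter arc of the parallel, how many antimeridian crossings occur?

Leg 1: -163.98° → -7.97°, shortest Δλ = 156.01° (east) — does not cross 180°.
Leg 2: -7.97° → -14.10°, shortest Δλ = -6.13° (west) — does not cross 180°.
Leg 3: -14.10° → +82.26°, shortest Δλ = 96.36° (east) — does not cross 180°.
Leg 4: +82.26° → -82.01°, shortest Δλ = -164.27° (west) — does not cross 180°.
Leg 5: -82.01° → -74.34°, shortest Δλ = 7.67° (east) — does not cross 180°.
Total crossings: 0.

0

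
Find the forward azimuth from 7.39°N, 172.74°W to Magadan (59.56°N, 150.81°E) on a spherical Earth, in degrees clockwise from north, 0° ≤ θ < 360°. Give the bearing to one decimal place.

339.4°

Δλ = 150.81 − -172.74 = 323.55°; wrapped into (−180°, 180°]: -36.45°.
θ = atan2( sin Δλ · cos φ₂ , cos φ₁ · sin φ₂ − sin φ₁ · cos φ₂ · cos Δλ )
  = atan2(-0.30100, 0.80258) = -20.558° → normalised to [0°, 360°): 339.442°.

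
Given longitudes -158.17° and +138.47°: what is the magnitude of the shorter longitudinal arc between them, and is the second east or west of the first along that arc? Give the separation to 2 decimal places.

63.36° west

Raw difference: 138.47 − -158.17 = 296.64°.
Normalise into (−180°, 180°]: 296.64° − 360° = -63.36°.
Negative ⇒ the second point lies to the west; separation 63.36°.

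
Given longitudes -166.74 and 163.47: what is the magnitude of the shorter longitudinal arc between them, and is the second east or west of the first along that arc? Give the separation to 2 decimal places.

29.79° west

Raw difference: 163.47 − -166.74 = 330.21°.
Normalise into (−180°, 180°]: 330.21° − 360° = -29.79°.
Negative ⇒ the second point lies to the west; separation 29.79°.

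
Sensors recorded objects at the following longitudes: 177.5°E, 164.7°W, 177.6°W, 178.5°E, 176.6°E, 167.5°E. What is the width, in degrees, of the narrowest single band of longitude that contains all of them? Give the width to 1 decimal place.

Sort the longitudes: -177.6°, -164.7°, +167.5°, +176.6°, +177.5°, +178.5°.
Eastward gaps between consecutive values (wrapping around): 12.9°, 332.2°, 9.1°, 0.9°, 1.0°, 3.9°.
Largest gap = 332.2° ⇒ minimal covering band is its complement: 360° − 332.2° = 27.8°.
Band runs from +167.5° eastward to -164.7°, crossing the antimeridian.

27.8°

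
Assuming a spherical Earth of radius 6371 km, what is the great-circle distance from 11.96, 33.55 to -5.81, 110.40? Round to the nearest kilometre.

Δλ = 110.40 − 33.55 = 76.85°.
Δφ = -5.81 − 11.96 = -17.77°.
a = sin²(Δφ/2) + cos φ₁ · cos φ₂ · sin²(Δλ/2) = 0.399779.
c = 2·atan2(√a, √(1−a)) = 1.36899 rad → d = 6371·c ≈ 8721.82 km.

8722 km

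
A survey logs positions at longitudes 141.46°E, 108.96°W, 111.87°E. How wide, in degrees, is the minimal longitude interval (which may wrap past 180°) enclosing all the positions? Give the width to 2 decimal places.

139.17°

Sort the longitudes: -108.96°, +111.87°, +141.46°.
Eastward gaps between consecutive values (wrapping around): 220.83°, 29.59°, 109.58°.
Largest gap = 220.83° ⇒ minimal covering band is its complement: 360° − 220.83° = 139.17°.
Band runs from +111.87° eastward to -108.96°, crossing the antimeridian.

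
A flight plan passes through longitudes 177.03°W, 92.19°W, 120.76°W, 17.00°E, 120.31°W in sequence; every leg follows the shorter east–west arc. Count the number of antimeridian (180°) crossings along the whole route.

Leg 1: -177.03° → -92.19°, shortest Δλ = 84.84° (east) — does not cross 180°.
Leg 2: -92.19° → -120.76°, shortest Δλ = -28.57° (west) — does not cross 180°.
Leg 3: -120.76° → +17.00°, shortest Δλ = 137.76° (east) — does not cross 180°.
Leg 4: +17.00° → -120.31°, shortest Δλ = -137.31° (west) — does not cross 180°.
Total crossings: 0.

0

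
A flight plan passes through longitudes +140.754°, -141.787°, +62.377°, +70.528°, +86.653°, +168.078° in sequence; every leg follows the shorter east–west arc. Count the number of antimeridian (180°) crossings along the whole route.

Leg 1: +140.754° → -141.787°, shortest Δλ = 77.459° (east) — crosses 180°.
Leg 2: -141.787° → +62.377°, shortest Δλ = -155.836° (west) — crosses 180°.
Leg 3: +62.377° → +70.528°, shortest Δλ = 8.151° (east) — does not cross 180°.
Leg 4: +70.528° → +86.653°, shortest Δλ = 16.125° (east) — does not cross 180°.
Leg 5: +86.653° → +168.078°, shortest Δλ = 81.425° (east) — does not cross 180°.
Total crossings: 2.

2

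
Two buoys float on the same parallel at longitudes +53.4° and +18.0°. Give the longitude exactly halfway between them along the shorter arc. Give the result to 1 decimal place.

+35.7°

Signed shortest Δλ from +53.4° to +18.0° is -35.4°.
Midpoint longitude = +53.4° + (-35.4°)/2 = +53.4° − 17.7° = +35.7°.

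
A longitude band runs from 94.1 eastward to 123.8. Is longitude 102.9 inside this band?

Yes

Band width going east from +94.1° to +123.8°: ((123.8 − 94.1) mod 360) = 29.7°.
Offset of +102.9° east of the west edge: ((102.9 − 94.1) mod 360) = 8.8°.
8.8° ≤ 29.7° ⇒ inside.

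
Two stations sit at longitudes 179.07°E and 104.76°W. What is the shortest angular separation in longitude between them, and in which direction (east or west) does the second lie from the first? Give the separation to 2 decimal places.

Raw difference: -104.76 − 179.07 = -283.83°.
Normalise into (−180°, 180°]: -283.83° + 360° = 76.17°.
Positive ⇒ the second point lies to the east; separation 76.17°.

76.17° east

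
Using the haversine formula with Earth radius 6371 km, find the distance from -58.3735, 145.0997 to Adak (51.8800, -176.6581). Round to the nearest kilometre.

12738 km

Δλ = -176.6581 − 145.0997 = -321.7578°; wrapped into (−180°, 180°]: 38.2422°.
Δφ = 51.8800 − -58.3735 = 110.2535°.
a = sin²(Δφ/2) + cos φ₁ · cos φ₂ · sin²(Δλ/2) = 0.707821.
c = 2·atan2(√a, √(1−a)) = 1.99944 rad → d = 6371·c ≈ 12738.46 km.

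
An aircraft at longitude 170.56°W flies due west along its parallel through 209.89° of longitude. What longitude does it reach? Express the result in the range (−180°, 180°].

Start at -170.56°; shift −209.89° → -380.45°.
-380.45° lies outside (−180°, 180°]; add 360° → -20.45°.

20.45°W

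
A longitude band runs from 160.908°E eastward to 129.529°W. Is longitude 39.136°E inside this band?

Band width going east from +160.908° to -129.529°: ((-129.529 − 160.908) mod 360) = 69.563°.
Offset of +39.136° east of the west edge: ((39.136 − 160.908) mod 360) = 238.228°.
238.228° > 69.563° ⇒ outside.

No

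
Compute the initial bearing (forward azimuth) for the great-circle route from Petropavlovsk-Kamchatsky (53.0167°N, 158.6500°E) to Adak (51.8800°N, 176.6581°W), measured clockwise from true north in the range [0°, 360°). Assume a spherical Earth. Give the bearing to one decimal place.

Δλ = -176.6581 − 158.6500 = -335.3081°; wrapped into (−180°, 180°]: 24.6919°.
θ = atan2( sin Δλ · cos φ₂ , cos φ₁ · sin φ₂ − sin φ₁ · cos φ₂ · cos Δλ )
  = atan2(0.25787, 0.02525) = 84.408° → normalised to [0°, 360°): 84.408°.

84.4°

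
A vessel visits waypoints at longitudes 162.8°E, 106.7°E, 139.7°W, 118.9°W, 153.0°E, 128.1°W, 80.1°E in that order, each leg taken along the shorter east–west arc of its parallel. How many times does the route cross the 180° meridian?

Leg 1: +162.8° → +106.7°, shortest Δλ = -56.1° (west) — does not cross 180°.
Leg 2: +106.7° → -139.7°, shortest Δλ = 113.6° (east) — crosses 180°.
Leg 3: -139.7° → -118.9°, shortest Δλ = 20.8° (east) — does not cross 180°.
Leg 4: -118.9° → +153.0°, shortest Δλ = -88.1° (west) — crosses 180°.
Leg 5: +153.0° → -128.1°, shortest Δλ = 78.9° (east) — crosses 180°.
Leg 6: -128.1° → +80.1°, shortest Δλ = -151.8° (west) — crosses 180°.
Total crossings: 4.

4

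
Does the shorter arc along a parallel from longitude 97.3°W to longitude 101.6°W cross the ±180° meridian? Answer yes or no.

No

Signed shortest Δλ = ((-101.6 − -97.3 + 180) mod 360) − 180 = -4.3°.
Going west by 4.3° from -97.3° reaches -101.6° without touching 180°.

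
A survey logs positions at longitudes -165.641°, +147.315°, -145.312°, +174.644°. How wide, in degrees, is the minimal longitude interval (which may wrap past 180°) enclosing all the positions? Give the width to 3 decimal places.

Sort the longitudes: -165.641°, -145.312°, +147.315°, +174.644°.
Eastward gaps between consecutive values (wrapping around): 20.329°, 292.627°, 27.329°, 19.715°.
Largest gap = 292.627° ⇒ minimal covering band is its complement: 360° − 292.627° = 67.373°.
Band runs from +147.315° eastward to -145.312°, crossing the antimeridian.

67.373°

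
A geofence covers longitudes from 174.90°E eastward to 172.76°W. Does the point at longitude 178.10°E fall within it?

Band width going east from +174.90° to -172.76°: ((-172.76 − 174.90) mod 360) = 12.34°.
Offset of +178.10° east of the west edge: ((178.10 − 174.90) mod 360) = 3.20°.
3.20° ≤ 12.34° ⇒ inside.

Yes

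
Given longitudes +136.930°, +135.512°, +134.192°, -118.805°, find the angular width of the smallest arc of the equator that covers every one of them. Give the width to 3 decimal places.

Sort the longitudes: -118.805°, +134.192°, +135.512°, +136.930°.
Eastward gaps between consecutive values (wrapping around): 252.997°, 1.320°, 1.418°, 104.265°.
Largest gap = 252.997° ⇒ minimal covering band is its complement: 360° − 252.997° = 107.003°.
Band runs from +134.192° eastward to -118.805°, crossing the antimeridian.

107.003°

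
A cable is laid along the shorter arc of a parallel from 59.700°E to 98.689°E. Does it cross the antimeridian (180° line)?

Signed shortest Δλ = ((98.689 − 59.700 + 180) mod 360) − 180 = 38.989°.
Going east by 38.989° from +59.700° reaches +98.689° without touching 180°.

No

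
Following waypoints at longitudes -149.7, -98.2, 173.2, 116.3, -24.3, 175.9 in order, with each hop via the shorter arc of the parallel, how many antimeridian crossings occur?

2

Leg 1: -149.7° → -98.2°, shortest Δλ = 51.5° (east) — does not cross 180°.
Leg 2: -98.2° → +173.2°, shortest Δλ = -88.6° (west) — crosses 180°.
Leg 3: +173.2° → +116.3°, shortest Δλ = -56.9° (west) — does not cross 180°.
Leg 4: +116.3° → -24.3°, shortest Δλ = -140.6° (west) — does not cross 180°.
Leg 5: -24.3° → +175.9°, shortest Δλ = -159.8° (west) — crosses 180°.
Total crossings: 2.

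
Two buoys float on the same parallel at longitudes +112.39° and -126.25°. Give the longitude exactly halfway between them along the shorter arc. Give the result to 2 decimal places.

Signed shortest Δλ from +112.39° to -126.25° is +121.36°.
Midpoint longitude = +112.39° + (+121.36°)/2 = +112.39° + 60.68° = +173.07°.
(The naïve average (+112.39 + -126.25)/2 = -6.93° is on the wrong side of the globe.)

+173.07°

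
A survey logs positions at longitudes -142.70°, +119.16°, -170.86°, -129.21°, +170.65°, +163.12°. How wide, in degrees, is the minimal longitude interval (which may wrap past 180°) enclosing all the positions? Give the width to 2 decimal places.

111.63°

Sort the longitudes: -170.86°, -142.70°, -129.21°, +119.16°, +163.12°, +170.65°.
Eastward gaps between consecutive values (wrapping around): 28.16°, 13.49°, 248.37°, 43.96°, 7.53°, 18.49°.
Largest gap = 248.37° ⇒ minimal covering band is its complement: 360° − 248.37° = 111.63°.
Band runs from +119.16° eastward to -129.21°, crossing the antimeridian.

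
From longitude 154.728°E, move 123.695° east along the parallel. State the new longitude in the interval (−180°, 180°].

Start at +154.728°; shift +123.695° → +278.423°.
+278.423° lies outside (−180°, 180°]; subtract 360° → -81.577°.

81.577°W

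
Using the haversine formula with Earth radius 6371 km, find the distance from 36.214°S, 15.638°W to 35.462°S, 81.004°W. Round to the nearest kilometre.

5774 km

Δλ = -81.004 − -15.638 = -65.366°.
Δφ = -35.462 − -36.214 = 0.752°.
a = sin²(Δφ/2) + cos φ₁ · cos φ₂ · sin²(Δλ/2) = 0.191662.
c = 2·atan2(√a, √(1−a)) = 0.90628 rad → d = 6371·c ≈ 5773.93 km.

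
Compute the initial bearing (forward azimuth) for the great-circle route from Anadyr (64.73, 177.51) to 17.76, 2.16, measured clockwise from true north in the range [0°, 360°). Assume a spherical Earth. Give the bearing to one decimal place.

Δλ = 2.16 − 177.51 = -175.35°.
θ = atan2( sin Δλ · cos φ₂ , cos φ₁ · sin φ₂ − sin φ₁ · cos φ₂ · cos Δλ )
  = atan2(-0.07721, 0.98859) = -4.466° → normalised to [0°, 360°): 355.534°.

355.5°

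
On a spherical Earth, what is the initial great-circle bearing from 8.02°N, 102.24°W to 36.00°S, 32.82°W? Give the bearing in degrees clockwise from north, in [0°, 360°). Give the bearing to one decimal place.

Δλ = -32.82 − -102.24 = 69.42°.
θ = atan2( sin Δλ · cos φ₂ , cos φ₁ · sin φ₂ − sin φ₁ · cos φ₂ · cos Δλ )
  = atan2(0.75739, -0.62171) = 129.381° → normalised to [0°, 360°): 129.381°.

129.4°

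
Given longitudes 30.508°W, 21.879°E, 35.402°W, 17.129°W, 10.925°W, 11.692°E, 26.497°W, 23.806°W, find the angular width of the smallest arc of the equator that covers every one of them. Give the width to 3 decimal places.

57.281°

Sort the longitudes: -35.402°, -30.508°, -26.497°, -23.806°, -17.129°, -10.925°, +11.692°, +21.879°.
Eastward gaps between consecutive values (wrapping around): 4.894°, 4.011°, 2.691°, 6.677°, 6.204°, 22.617°, 10.187°, 302.719°.
Largest gap = 302.719° ⇒ minimal covering band is its complement: 360° − 302.719° = 57.281°.
Band runs from -35.402° eastward to +21.879°.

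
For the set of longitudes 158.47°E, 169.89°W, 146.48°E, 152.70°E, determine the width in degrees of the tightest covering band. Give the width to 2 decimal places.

43.63°

Sort the longitudes: -169.89°, +146.48°, +152.70°, +158.47°.
Eastward gaps between consecutive values (wrapping around): 316.37°, 6.22°, 5.77°, 31.64°.
Largest gap = 316.37° ⇒ minimal covering band is its complement: 360° − 316.37° = 43.63°.
Band runs from +146.48° eastward to -169.89°, crossing the antimeridian.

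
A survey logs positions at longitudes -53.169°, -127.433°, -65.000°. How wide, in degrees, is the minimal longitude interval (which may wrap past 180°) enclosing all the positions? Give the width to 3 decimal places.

74.264°

Sort the longitudes: -127.433°, -65.000°, -53.169°.
Eastward gaps between consecutive values (wrapping around): 62.433°, 11.831°, 285.736°.
Largest gap = 285.736° ⇒ minimal covering band is its complement: 360° − 285.736° = 74.264°.
Band runs from -127.433° eastward to -53.169°.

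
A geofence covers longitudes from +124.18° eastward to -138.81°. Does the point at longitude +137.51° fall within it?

Yes

Band width going east from +124.18° to -138.81°: ((-138.81 − 124.18) mod 360) = 97.01°.
Offset of +137.51° east of the west edge: ((137.51 − 124.18) mod 360) = 13.33°.
13.33° ≤ 97.01° ⇒ inside.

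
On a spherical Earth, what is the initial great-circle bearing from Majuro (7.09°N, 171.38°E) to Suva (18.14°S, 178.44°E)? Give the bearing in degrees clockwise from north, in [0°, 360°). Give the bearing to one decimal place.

164.6°

Δλ = 178.44 − 171.38 = 7.06°.
θ = atan2( sin Δλ · cos φ₂ , cos φ₁ · sin φ₂ − sin φ₁ · cos φ₂ · cos Δλ )
  = atan2(0.11680, -0.42536) = 164.646° → normalised to [0°, 360°): 164.646°.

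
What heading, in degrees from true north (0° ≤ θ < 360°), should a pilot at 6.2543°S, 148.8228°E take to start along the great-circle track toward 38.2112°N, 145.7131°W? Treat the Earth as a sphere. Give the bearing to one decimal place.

47.7°

Δλ = -145.7131 − 148.8228 = -294.5359°; wrapped into (−180°, 180°]: 65.4641°.
θ = atan2( sin Δλ · cos φ₂ , cos φ₁ · sin φ₂ − sin φ₁ · cos φ₂ · cos Δλ )
  = atan2(0.71479, 0.65043) = 47.699° → normalised to [0°, 360°): 47.699°.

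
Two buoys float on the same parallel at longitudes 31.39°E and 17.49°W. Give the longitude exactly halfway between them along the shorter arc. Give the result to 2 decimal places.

Signed shortest Δλ from +31.39° to -17.49° is -48.88°.
Midpoint longitude = +31.39° + (-48.88°)/2 = +31.39° − 24.44° = +6.95°.

6.95°E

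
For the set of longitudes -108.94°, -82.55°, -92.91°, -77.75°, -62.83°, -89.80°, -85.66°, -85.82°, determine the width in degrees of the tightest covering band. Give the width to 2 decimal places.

Sort the longitudes: -108.94°, -92.91°, -89.80°, -85.82°, -85.66°, -82.55°, -77.75°, -62.83°.
Eastward gaps between consecutive values (wrapping around): 16.03°, 3.11°, 3.98°, 0.16°, 3.11°, 4.80°, 14.92°, 313.89°.
Largest gap = 313.89° ⇒ minimal covering band is its complement: 360° − 313.89° = 46.11°.
Band runs from -108.94° eastward to -62.83°.

46.11°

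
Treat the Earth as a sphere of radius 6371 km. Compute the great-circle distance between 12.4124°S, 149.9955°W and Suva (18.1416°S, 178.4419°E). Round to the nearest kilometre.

Δλ = 178.4419 − -149.9955 = 328.4374°; wrapped into (−180°, 180°]: -31.5626°.
Δφ = -18.1416 − -12.4124 = -5.7292°.
a = sin²(Δφ/2) + cos φ₁ · cos φ₂ · sin²(Δλ/2) = 0.071143.
c = 2·atan2(√a, √(1−a)) = 0.53999 rad → d = 6371·c ≈ 3440.28 km.

3440 km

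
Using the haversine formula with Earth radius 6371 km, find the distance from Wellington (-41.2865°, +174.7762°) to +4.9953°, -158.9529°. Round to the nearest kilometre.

5797 km

Δλ = -158.9529 − 174.7762 = -333.7291°; wrapped into (−180°, 180°]: 26.2709°.
Δφ = 4.9953 − -41.2865 = 46.2818°.
a = sin²(Δφ/2) + cos φ₁ · cos φ₂ · sin²(Δλ/2) = 0.193103.
c = 2·atan2(√a, √(1−a)) = 0.90994 rad → d = 6371·c ≈ 5797.22 km.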